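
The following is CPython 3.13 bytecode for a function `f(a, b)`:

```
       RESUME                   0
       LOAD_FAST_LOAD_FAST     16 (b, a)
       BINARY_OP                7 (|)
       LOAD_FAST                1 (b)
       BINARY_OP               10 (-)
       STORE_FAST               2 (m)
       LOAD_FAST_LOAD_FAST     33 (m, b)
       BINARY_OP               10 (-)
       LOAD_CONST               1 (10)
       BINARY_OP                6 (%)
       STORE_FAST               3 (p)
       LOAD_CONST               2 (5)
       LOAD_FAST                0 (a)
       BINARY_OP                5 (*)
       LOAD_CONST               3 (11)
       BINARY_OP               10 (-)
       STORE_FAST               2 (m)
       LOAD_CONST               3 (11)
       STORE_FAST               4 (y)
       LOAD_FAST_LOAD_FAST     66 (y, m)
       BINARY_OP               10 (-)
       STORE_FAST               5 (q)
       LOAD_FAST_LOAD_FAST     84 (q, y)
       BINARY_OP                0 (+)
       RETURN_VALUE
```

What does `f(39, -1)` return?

-162

LOAD_FAST_LOAD_FAST b,a → push -1,39. Stack: [-1, 39]
BINARY_OP | → -1 | 39 = -1. Stack: [-1]
LOAD_FAST b → push -1. Stack: [-1, -1]
BINARY_OP - → -1 - -1 = 0. Stack: [0]
STORE_FAST m → m=0. Stack: []
LOAD_FAST_LOAD_FAST m,b → push 0,-1. Stack: [0, -1]
BINARY_OP - → 0 - -1 = 1. Stack: [1]
LOAD_CONST → push 10. Stack: [1, 10]
BINARY_OP % → 1 % 10 = 1. Stack: [1]
STORE_FAST p → p=1. Stack: []
LOAD_CONST → push 5. Stack: [5]
LOAD_FAST a → push 39. Stack: [5, 39]
BINARY_OP * → 5 * 39 = 195. Stack: [195]
LOAD_CONST → push 11. Stack: [195, 11]
BINARY_OP - → 195 - 11 = 184. Stack: [184]
STORE_FAST m → m=184. Stack: []
LOAD_CONST → push 11. Stack: [11]
STORE_FAST y → y=11. Stack: []
LOAD_FAST_LOAD_FAST y,m → push 11,184. Stack: [11, 184]
BINARY_OP - → 11 - 184 = -173. Stack: [-173]
STORE_FAST q → q=-173. Stack: []
LOAD_FAST_LOAD_FAST q,y → push -173,11. Stack: [-173, 11]
BINARY_OP + → -173 + 11 = -162. Stack: [-162]
RETURN_VALUE → return -162.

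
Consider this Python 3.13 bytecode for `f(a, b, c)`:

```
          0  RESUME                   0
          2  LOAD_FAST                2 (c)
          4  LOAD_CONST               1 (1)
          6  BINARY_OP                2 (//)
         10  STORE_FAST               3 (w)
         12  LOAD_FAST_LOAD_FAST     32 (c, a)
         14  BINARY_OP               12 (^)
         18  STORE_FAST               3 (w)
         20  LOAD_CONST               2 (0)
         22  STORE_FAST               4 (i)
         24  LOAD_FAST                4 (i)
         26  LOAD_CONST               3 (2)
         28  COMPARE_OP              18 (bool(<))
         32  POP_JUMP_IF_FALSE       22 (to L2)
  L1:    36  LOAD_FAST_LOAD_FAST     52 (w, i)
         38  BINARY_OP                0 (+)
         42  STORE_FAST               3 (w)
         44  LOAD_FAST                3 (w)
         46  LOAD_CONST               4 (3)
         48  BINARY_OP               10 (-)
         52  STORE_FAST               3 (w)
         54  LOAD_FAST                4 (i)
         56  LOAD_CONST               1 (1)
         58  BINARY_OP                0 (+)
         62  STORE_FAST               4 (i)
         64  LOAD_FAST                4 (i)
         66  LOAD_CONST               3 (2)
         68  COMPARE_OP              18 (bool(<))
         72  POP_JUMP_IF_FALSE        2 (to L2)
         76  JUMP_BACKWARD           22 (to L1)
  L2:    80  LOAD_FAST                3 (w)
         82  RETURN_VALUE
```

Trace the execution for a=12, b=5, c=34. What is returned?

LOAD_FAST c → push 34. Stack: [34]
LOAD_CONST → push 1. Stack: [34, 1]
BINARY_OP // → 34 // 1 = 34. Stack: [34]
STORE_FAST w → w=34. Stack: []
LOAD_FAST_LOAD_FAST c,a → push 34,12. Stack: [34, 12]
BINARY_OP ^ → 34 ^ 12 = 46. Stack: [46]
STORE_FAST w → w=46. Stack: []
LOAD_CONST → push 0. Stack: [0]
STORE_FAST i → i=0. Stack: []
LOAD_FAST i → push 0. Stack: [0]
LOAD_CONST → push 2. Stack: [0, 2]
COMPARE_OP bool(<) → 0 vs 2 = True. Stack: [True]
POP_JUMP_IF_FALSE → pop True; no jump. Stack: []
LOAD_FAST_LOAD_FAST w,i → push 46,0. Stack: [46, 0]
BINARY_OP + → 46 + 0 = 46. Stack: [46]
STORE_FAST w → w=46. Stack: []
LOAD_FAST w → push 46. Stack: [46]
LOAD_CONST → push 3. Stack: [46, 3]
BINARY_OP - → 46 - 3 = 43. Stack: [43]
STORE_FAST w → w=43. Stack: []
LOAD_FAST i → push 0. Stack: [0]
LOAD_CONST → push 1. Stack: [0, 1]
BINARY_OP + → 0 + 1 = 1. Stack: [1]
STORE_FAST i → i=1. Stack: []
LOAD_FAST i → push 1. Stack: [1]
LOAD_CONST → push 2. Stack: [1, 2]
COMPARE_OP bool(<) → 1 vs 2 = True. Stack: [True]
POP_JUMP_IF_FALSE → pop True; no jump. Stack: []
LOAD_FAST_LOAD_FAST w,i → push 43,1. Stack: [43, 1]
BINARY_OP + → 43 + 1 = 44. Stack: [44]
STORE_FAST w → w=44. Stack: []
LOAD_FAST w → push 44. Stack: [44]
LOAD_CONST → push 3. Stack: [44, 3]
BINARY_OP - → 44 - 3 = 41. Stack: [41]
STORE_FAST w → w=41. Stack: []
LOAD_FAST i → push 1. Stack: [1]
LOAD_CONST → push 1. Stack: [1, 1]
BINARY_OP + → 1 + 1 = 2. Stack: [2]
STORE_FAST i → i=2. Stack: []
LOAD_FAST i → push 2. Stack: [2]
LOAD_CONST → push 2. Stack: [2, 2]
COMPARE_OP bool(<) → 2 vs 2 = False. Stack: [False]
POP_JUMP_IF_FALSE → pop False; jump. Stack: []
LOAD_FAST w → push 41. Stack: [41]
RETURN_VALUE → return 41.

41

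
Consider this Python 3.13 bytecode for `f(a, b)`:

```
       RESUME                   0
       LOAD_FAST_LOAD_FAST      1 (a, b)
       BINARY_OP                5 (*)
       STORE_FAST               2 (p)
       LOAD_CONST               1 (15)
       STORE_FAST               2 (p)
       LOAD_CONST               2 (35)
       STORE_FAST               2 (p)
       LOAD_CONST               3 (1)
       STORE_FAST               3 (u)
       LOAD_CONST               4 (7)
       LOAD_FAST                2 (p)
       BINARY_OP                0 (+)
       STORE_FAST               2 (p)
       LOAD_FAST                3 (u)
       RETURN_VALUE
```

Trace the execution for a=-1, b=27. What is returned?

1

LOAD_FAST_LOAD_FAST a,b → push -1,27. Stack: [-1, 27]
BINARY_OP * → -1 * 27 = -27. Stack: [-27]
STORE_FAST p → p=-27. Stack: []
LOAD_CONST → push 15. Stack: [15]
STORE_FAST p → p=15. Stack: []
LOAD_CONST → push 35. Stack: [35]
STORE_FAST p → p=35. Stack: []
LOAD_CONST → push 1. Stack: [1]
STORE_FAST u → u=1. Stack: []
LOAD_CONST → push 7. Stack: [7]
LOAD_FAST p → push 35. Stack: [7, 35]
BINARY_OP + → 7 + 35 = 42. Stack: [42]
STORE_FAST p → p=42. Stack: []
LOAD_FAST u → push 1. Stack: [1]
RETURN_VALUE → return 1.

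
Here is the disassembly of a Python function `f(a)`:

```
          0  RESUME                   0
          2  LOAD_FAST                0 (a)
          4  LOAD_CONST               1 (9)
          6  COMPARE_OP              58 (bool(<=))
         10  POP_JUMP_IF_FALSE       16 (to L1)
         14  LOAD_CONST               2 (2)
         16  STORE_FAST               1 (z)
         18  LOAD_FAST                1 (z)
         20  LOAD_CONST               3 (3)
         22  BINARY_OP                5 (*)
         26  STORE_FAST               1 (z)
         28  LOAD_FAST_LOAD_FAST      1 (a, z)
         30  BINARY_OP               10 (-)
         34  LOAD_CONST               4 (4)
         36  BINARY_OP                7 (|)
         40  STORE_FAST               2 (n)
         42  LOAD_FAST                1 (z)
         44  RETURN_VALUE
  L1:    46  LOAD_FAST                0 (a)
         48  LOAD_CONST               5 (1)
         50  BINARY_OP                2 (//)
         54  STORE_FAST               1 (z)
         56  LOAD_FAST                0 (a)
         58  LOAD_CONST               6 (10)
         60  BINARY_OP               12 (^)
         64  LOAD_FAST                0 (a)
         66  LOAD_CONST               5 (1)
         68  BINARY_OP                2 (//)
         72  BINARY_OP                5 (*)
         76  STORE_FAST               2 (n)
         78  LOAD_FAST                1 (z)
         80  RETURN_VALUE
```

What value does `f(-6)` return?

LOAD_FAST a → push -6. Stack: [-6]
LOAD_CONST → push 9. Stack: [-6, 9]
COMPARE_OP bool(<=) → -6 vs 9 = True. Stack: [True]
POP_JUMP_IF_FALSE → pop True; no jump. Stack: []
LOAD_CONST → push 2. Stack: [2]
STORE_FAST z → z=2. Stack: []
LOAD_FAST z → push 2. Stack: [2]
LOAD_CONST → push 3. Stack: [2, 3]
BINARY_OP * → 2 * 3 = 6. Stack: [6]
STORE_FAST z → z=6. Stack: []
LOAD_FAST_LOAD_FAST a,z → push -6,6. Stack: [-6, 6]
BINARY_OP - → -6 - 6 = -12. Stack: [-12]
LOAD_CONST → push 4. Stack: [-12, 4]
BINARY_OP | → -12 | 4 = -12. Stack: [-12]
STORE_FAST n → n=-12. Stack: []
LOAD_FAST z → push 6. Stack: [6]
RETURN_VALUE → return 6.

6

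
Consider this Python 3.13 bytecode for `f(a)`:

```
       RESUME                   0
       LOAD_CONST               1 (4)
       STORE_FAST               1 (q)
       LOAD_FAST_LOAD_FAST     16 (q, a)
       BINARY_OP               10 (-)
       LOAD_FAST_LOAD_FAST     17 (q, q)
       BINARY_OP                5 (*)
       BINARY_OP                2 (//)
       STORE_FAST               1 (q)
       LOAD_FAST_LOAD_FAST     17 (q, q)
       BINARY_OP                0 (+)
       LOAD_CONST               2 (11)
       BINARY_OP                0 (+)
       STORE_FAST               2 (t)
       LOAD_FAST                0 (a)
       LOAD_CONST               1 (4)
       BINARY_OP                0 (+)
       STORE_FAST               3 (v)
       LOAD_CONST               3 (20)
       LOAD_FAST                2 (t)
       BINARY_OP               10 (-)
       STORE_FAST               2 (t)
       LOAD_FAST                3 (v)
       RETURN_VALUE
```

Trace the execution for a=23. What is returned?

27

LOAD_CONST → push 4. Stack: [4]
STORE_FAST q → q=4. Stack: []
LOAD_FAST_LOAD_FAST q,a → push 4,23. Stack: [4, 23]
BINARY_OP - → 4 - 23 = -19. Stack: [-19]
LOAD_FAST_LOAD_FAST q,q → push 4,4. Stack: [-19, 4, 4]
BINARY_OP * → 4 * 4 = 16. Stack: [-19, 16]
BINARY_OP // → -19 // 16 = -2. Stack: [-2]
STORE_FAST q → q=-2. Stack: []
LOAD_FAST_LOAD_FAST q,q → push -2,-2. Stack: [-2, -2]
BINARY_OP + → -2 + -2 = -4. Stack: [-4]
LOAD_CONST → push 11. Stack: [-4, 11]
BINARY_OP + → -4 + 11 = 7. Stack: [7]
STORE_FAST t → t=7. Stack: []
LOAD_FAST a → push 23. Stack: [23]
LOAD_CONST → push 4. Stack: [23, 4]
BINARY_OP + → 23 + 4 = 27. Stack: [27]
STORE_FAST v → v=27. Stack: []
LOAD_CONST → push 20. Stack: [20]
LOAD_FAST t → push 7. Stack: [20, 7]
BINARY_OP - → 20 - 7 = 13. Stack: [13]
STORE_FAST t → t=13. Stack: []
LOAD_FAST v → push 27. Stack: [27]
RETURN_VALUE → return 27.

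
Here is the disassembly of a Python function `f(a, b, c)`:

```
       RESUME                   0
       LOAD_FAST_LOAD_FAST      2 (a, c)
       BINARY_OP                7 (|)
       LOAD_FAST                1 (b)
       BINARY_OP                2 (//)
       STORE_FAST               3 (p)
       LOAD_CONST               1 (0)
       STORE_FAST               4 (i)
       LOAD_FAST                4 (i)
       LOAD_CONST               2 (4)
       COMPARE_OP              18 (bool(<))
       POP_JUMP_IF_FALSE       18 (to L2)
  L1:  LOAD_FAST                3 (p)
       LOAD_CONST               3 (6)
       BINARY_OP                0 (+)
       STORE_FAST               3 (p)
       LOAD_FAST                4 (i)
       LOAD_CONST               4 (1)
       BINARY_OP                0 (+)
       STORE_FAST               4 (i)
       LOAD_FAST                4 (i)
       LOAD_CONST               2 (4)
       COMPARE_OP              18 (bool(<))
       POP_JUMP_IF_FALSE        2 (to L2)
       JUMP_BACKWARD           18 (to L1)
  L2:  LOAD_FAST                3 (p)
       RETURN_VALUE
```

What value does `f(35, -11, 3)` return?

LOAD_FAST_LOAD_FAST a,c → push 35,3. Stack: [35, 3]
BINARY_OP | → 35 | 3 = 35. Stack: [35]
LOAD_FAST b → push -11. Stack: [35, -11]
BINARY_OP // → 35 // -11 = -4. Stack: [-4]
STORE_FAST p → p=-4. Stack: []
LOAD_CONST → push 0. Stack: [0]
STORE_FAST i → i=0. Stack: []
LOAD_FAST i → push 0. Stack: [0]
LOAD_CONST → push 4. Stack: [0, 4]
COMPARE_OP bool(<) → 0 vs 4 = True. Stack: [True]
POP_JUMP_IF_FALSE → pop True; no jump. Stack: []
LOAD_FAST p → push -4. Stack: [-4]
LOAD_CONST → push 6. Stack: [-4, 6]
BINARY_OP + → -4 + 6 = 2. Stack: [2]
STORE_FAST p → p=2. Stack: []
LOAD_FAST i → push 0. Stack: [0]
LOAD_CONST → push 1. Stack: [0, 1]
BINARY_OP + → 0 + 1 = 1. Stack: [1]
STORE_FAST i → i=1. Stack: []
LOAD_FAST i → push 1. Stack: [1]
LOAD_CONST → push 4. Stack: [1, 4]
COMPARE_OP bool(<) → 1 vs 4 = True. Stack: [True]
POP_JUMP_IF_FALSE → pop True; no jump. Stack: []
LOAD_FAST p → push 2. Stack: [2]
LOAD_CONST → push 6. Stack: [2, 6]
BINARY_OP + → 2 + 6 = 8. Stack: [8]
STORE_FAST p → p=8. Stack: []
LOAD_FAST i → push 1. Stack: [1]
LOAD_CONST → push 1. Stack: [1, 1]
BINARY_OP + → 1 + 1 = 2. Stack: [2]
STORE_FAST i → i=2. Stack: []
LOAD_FAST i → push 2. Stack: [2]
LOAD_CONST → push 4. Stack: [2, 4]
COMPARE_OP bool(<) → 2 vs 4 = True. Stack: [True]
POP_JUMP_IF_FALSE → pop True; no jump. Stack: []
LOAD_FAST p → push 8. Stack: [8]
LOAD_CONST → push 6. Stack: [8, 6]
BINARY_OP + → 8 + 6 = 14. Stack: [14]
STORE_FAST p → p=14. Stack: []
LOAD_FAST i → push 2. Stack: [2]
LOAD_CONST → push 1. Stack: [2, 1]
BINARY_OP + → 2 + 1 = 3. Stack: [3]
STORE_FAST i → i=3. Stack: []
LOAD_FAST i → push 3. Stack: [3]
LOAD_CONST → push 4. Stack: [3, 4]
COMPARE_OP bool(<) → 3 vs 4 = True. Stack: [True]
POP_JUMP_IF_FALSE → pop True; no jump. Stack: []
LOAD_FAST p → push 14. Stack: [14]
LOAD_CONST → push 6. Stack: [14, 6]
BINARY_OP + → 14 + 6 = 20. Stack: [20]
STORE_FAST p → p=20. Stack: []
LOAD_FAST i → push 3. Stack: [3]
LOAD_CONST → push 1. Stack: [3, 1]
BINARY_OP + → 3 + 1 = 4. Stack: [4]
STORE_FAST i → i=4. Stack: []
LOAD_FAST i → push 4. Stack: [4]
LOAD_CONST → push 4. Stack: [4, 4]
COMPARE_OP bool(<) → 4 vs 4 = False. Stack: [False]
POP_JUMP_IF_FALSE → pop False; jump. Stack: []
LOAD_FAST p → push 20. Stack: [20]
RETURN_VALUE → return 20.

20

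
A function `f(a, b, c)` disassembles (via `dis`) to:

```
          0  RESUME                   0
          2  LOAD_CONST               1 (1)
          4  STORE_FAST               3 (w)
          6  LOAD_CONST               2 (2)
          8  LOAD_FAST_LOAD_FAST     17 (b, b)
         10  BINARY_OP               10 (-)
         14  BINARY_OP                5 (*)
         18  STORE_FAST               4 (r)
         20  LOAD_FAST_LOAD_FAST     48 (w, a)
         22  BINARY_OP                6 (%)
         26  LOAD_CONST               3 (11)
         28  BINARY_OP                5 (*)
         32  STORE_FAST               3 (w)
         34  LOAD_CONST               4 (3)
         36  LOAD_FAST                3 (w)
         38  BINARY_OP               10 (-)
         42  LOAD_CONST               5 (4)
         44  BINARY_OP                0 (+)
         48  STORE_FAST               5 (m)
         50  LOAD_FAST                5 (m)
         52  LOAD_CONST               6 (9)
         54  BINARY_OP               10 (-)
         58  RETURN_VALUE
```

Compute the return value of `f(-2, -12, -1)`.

LOAD_CONST → push 1. Stack: [1]
STORE_FAST w → w=1. Stack: []
LOAD_CONST → push 2. Stack: [2]
LOAD_FAST_LOAD_FAST b,b → push -12,-12. Stack: [2, -12, -12]
BINARY_OP - → -12 - -12 = 0. Stack: [2, 0]
BINARY_OP * → 2 * 0 = 0. Stack: [0]
STORE_FAST r → r=0. Stack: []
LOAD_FAST_LOAD_FAST w,a → push 1,-2. Stack: [1, -2]
BINARY_OP % → 1 % -2 = -1. Stack: [-1]
LOAD_CONST → push 11. Stack: [-1, 11]
BINARY_OP * → -1 * 11 = -11. Stack: [-11]
STORE_FAST w → w=-11. Stack: []
LOAD_CONST → push 3. Stack: [3]
LOAD_FAST w → push -11. Stack: [3, -11]
BINARY_OP - → 3 - -11 = 14. Stack: [14]
LOAD_CONST → push 4. Stack: [14, 4]
BINARY_OP + → 14 + 4 = 18. Stack: [18]
STORE_FAST m → m=18. Stack: []
LOAD_FAST m → push 18. Stack: [18]
LOAD_CONST → push 9. Stack: [18, 9]
BINARY_OP - → 18 - 9 = 9. Stack: [9]
RETURN_VALUE → return 9.

9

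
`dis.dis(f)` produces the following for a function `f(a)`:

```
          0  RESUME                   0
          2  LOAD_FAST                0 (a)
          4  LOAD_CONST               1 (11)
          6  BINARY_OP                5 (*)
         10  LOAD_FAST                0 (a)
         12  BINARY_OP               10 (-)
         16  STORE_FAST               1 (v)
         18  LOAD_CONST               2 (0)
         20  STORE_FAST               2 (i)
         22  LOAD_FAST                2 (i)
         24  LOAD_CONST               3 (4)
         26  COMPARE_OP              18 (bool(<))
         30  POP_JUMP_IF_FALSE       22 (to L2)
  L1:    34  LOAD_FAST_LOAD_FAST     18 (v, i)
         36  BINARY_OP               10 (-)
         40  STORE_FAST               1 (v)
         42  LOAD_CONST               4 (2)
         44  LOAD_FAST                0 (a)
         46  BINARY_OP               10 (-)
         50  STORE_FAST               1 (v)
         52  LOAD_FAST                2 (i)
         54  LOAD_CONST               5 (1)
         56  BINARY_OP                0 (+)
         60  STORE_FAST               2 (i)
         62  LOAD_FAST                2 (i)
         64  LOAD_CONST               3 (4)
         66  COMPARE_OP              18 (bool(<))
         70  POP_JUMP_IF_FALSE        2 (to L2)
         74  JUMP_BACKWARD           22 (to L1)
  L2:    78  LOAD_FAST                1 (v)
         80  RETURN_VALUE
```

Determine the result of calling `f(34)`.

-32

LOAD_FAST a → push 34
LOAD_CONST → push 11
BINARY_OP * → 34 * 11 = 374
LOAD_FAST a → push 34
BINARY_OP - → 374 - 34 = 340
STORE_FAST v → v=340
LOAD_CONST → push 0
STORE_FAST i → i=0
LOAD_FAST i → push 0
LOAD_CONST → push 4
COMPARE_OP bool(<) → 0 vs 4 = True
POP_JUMP_IF_FALSE → pop True; no jump
LOAD_FAST_LOAD_FAST v,i → push 340,0
BINARY_OP - → 340 - 0 = 340
STORE_FAST v → v=340
LOAD_CONST → push 2
LOAD_FAST a → push 34
BINARY_OP - → 2 - 34 = -32
STORE_FAST v → v=-32
LOAD_FAST i → push 0
LOAD_CONST → push 1
BINARY_OP + → 0 + 1 = 1
STORE_FAST i → i=1
LOAD_FAST i → push 1
LOAD_CONST → push 4
COMPARE_OP bool(<) → 1 vs 4 = True
POP_JUMP_IF_FALSE → pop True; no jump
LOAD_FAST_LOAD_FAST v,i → push -32,1
BINARY_OP - → -32 - 1 = -33
STORE_FAST v → v=-33
LOAD_CONST → push 2
LOAD_FAST a → push 34
BINARY_OP - → 2 - 34 = -32
STORE_FAST v → v=-32
LOAD_FAST i → push 1
LOAD_CONST → push 1
BINARY_OP + → 1 + 1 = 2
STORE_FAST i → i=2
LOAD_FAST i → push 2
LOAD_CONST → push 4
COMPARE_OP bool(<) → 2 vs 4 = True
POP_JUMP_IF_FALSE → pop True; no jump
LOAD_FAST_LOAD_FAST v,i → push -32,2
BINARY_OP - → -32 - 2 = -34
STORE_FAST v → v=-34
LOAD_CONST → push 2
LOAD_FAST a → push 34
BINARY_OP - → 2 - 34 = -32
STORE_FAST v → v=-32
LOAD_FAST i → push 2
LOAD_CONST → push 1
BINARY_OP + → 2 + 1 = 3
STORE_FAST i → i=3
LOAD_FAST i → push 3
LOAD_CONST → push 4
COMPARE_OP bool(<) → 3 vs 4 = True
POP_JUMP_IF_FALSE → pop True; no jump
LOAD_FAST_LOAD_FAST v,i → push -32,3
BINARY_OP - → -32 - 3 = -35
STORE_FAST v → v=-35
LOAD_CONST → push 2
LOAD_FAST a → push 34
BINARY_OP - → 2 - 34 = -32
STORE_FAST v → v=-32
LOAD_FAST i → push 3
LOAD_CONST → push 1
BINARY_OP + → 3 + 1 = 4
STORE_FAST i → i=4
LOAD_FAST i → push 4
LOAD_CONST → push 4
COMPARE_OP bool(<) → 4 vs 4 = False
POP_JUMP_IF_FALSE → pop False; jump
LOAD_FAST v → push -32
RETURN_VALUE → return -32.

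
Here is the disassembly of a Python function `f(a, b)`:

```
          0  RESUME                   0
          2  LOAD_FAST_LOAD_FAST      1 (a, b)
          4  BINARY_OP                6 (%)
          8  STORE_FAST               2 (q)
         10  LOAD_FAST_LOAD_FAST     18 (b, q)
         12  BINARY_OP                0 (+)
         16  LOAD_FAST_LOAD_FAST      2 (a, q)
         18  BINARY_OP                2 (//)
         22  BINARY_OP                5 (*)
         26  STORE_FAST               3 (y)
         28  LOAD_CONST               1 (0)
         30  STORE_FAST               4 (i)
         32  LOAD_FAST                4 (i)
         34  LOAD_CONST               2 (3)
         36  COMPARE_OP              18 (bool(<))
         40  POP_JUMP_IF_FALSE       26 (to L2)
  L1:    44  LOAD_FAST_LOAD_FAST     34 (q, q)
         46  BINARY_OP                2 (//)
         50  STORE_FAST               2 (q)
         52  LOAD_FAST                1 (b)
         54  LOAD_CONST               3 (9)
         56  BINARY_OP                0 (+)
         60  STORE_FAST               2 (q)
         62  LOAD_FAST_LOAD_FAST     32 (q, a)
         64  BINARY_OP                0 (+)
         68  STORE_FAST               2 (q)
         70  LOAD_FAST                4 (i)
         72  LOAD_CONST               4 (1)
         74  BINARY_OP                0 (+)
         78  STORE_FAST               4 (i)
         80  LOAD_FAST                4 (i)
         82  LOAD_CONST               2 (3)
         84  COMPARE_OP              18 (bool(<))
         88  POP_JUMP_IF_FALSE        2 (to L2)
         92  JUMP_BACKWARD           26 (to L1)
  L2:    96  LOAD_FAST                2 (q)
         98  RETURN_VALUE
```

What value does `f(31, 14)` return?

LOAD_FAST_LOAD_FAST a,b → push 31,14
BINARY_OP % → 31 % 14 = 3
STORE_FAST q → q=3
LOAD_FAST_LOAD_FAST b,q → push 14,3
BINARY_OP + → 14 + 3 = 17
LOAD_FAST_LOAD_FAST a,q → push 31,3
BINARY_OP // → 31 // 3 = 10
BINARY_OP * → 17 * 10 = 170
STORE_FAST y → y=170
LOAD_CONST → push 0
STORE_FAST i → i=0
LOAD_FAST i → push 0
LOAD_CONST → push 3
COMPARE_OP bool(<) → 0 vs 3 = True
POP_JUMP_IF_FALSE → pop True; no jump
LOAD_FAST_LOAD_FAST q,q → push 3,3
BINARY_OP // → 3 // 3 = 1
STORE_FAST q → q=1
LOAD_FAST b → push 14
LOAD_CONST → push 9
BINARY_OP + → 14 + 9 = 23
STORE_FAST q → q=23
LOAD_FAST_LOAD_FAST q,a → push 23,31
BINARY_OP + → 23 + 31 = 54
STORE_FAST q → q=54
LOAD_FAST i → push 0
LOAD_CONST → push 1
BINARY_OP + → 0 + 1 = 1
STORE_FAST i → i=1
LOAD_FAST i → push 1
LOAD_CONST → push 3
COMPARE_OP bool(<) → 1 vs 3 = True
POP_JUMP_IF_FALSE → pop True; no jump
LOAD_FAST_LOAD_FAST q,q → push 54,54
BINARY_OP // → 54 // 54 = 1
STORE_FAST q → q=1
LOAD_FAST b → push 14
LOAD_CONST → push 9
BINARY_OP + → 14 + 9 = 23
STORE_FAST q → q=23
LOAD_FAST_LOAD_FAST q,a → push 23,31
BINARY_OP + → 23 + 31 = 54
STORE_FAST q → q=54
LOAD_FAST i → push 1
LOAD_CONST → push 1
BINARY_OP + → 1 + 1 = 2
STORE_FAST i → i=2
LOAD_FAST i → push 2
LOAD_CONST → push 3
COMPARE_OP bool(<) → 2 vs 3 = True
POP_JUMP_IF_FALSE → pop True; no jump
LOAD_FAST_LOAD_FAST q,q → push 54,54
BINARY_OP // → 54 // 54 = 1
STORE_FAST q → q=1
LOAD_FAST b → push 14
LOAD_CONST → push 9
BINARY_OP + → 14 + 9 = 23
STORE_FAST q → q=23
LOAD_FAST_LOAD_FAST q,a → push 23,31
BINARY_OP + → 23 + 31 = 54
STORE_FAST q → q=54
LOAD_FAST i → push 2
LOAD_CONST → push 1
BINARY_OP + → 2 + 1 = 3
STORE_FAST i → i=3
LOAD_FAST i → push 3
LOAD_CONST → push 3
COMPARE_OP bool(<) → 3 vs 3 = False
POP_JUMP_IF_FALSE → pop False; jump
LOAD_FAST q → push 54
RETURN_VALUE → return 54.

54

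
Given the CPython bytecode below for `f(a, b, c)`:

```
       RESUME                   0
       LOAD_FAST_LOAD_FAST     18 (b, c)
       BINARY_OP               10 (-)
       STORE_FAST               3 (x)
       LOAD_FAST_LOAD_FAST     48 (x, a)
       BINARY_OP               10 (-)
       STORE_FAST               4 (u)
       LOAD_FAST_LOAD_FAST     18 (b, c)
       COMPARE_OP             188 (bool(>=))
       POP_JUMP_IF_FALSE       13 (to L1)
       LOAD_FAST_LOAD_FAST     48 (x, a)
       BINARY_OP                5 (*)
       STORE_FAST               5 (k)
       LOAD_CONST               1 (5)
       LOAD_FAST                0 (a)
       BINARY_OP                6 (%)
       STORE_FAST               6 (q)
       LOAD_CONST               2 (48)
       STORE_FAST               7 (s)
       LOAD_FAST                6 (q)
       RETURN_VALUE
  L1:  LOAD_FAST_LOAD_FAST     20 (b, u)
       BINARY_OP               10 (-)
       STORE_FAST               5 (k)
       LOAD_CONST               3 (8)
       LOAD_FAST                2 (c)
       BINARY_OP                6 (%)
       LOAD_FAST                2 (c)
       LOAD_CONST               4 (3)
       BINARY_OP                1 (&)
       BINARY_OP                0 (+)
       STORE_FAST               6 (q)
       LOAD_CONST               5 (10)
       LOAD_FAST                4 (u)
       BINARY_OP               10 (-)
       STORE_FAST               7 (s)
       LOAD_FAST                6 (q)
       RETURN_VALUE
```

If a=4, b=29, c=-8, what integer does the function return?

LOAD_FAST_LOAD_FAST b,c → push 29,-8. Stack: [29, -8]
BINARY_OP - → 29 - -8 = 37. Stack: [37]
STORE_FAST x → x=37. Stack: []
LOAD_FAST_LOAD_FAST x,a → push 37,4. Stack: [37, 4]
BINARY_OP - → 37 - 4 = 33. Stack: [33]
STORE_FAST u → u=33. Stack: []
LOAD_FAST_LOAD_FAST b,c → push 29,-8. Stack: [29, -8]
COMPARE_OP bool(>=) → 29 vs -8 = True. Stack: [True]
POP_JUMP_IF_FALSE → pop True; no jump. Stack: []
LOAD_FAST_LOAD_FAST x,a → push 37,4. Stack: [37, 4]
BINARY_OP * → 37 * 4 = 148. Stack: [148]
STORE_FAST k → k=148. Stack: []
LOAD_CONST → push 5. Stack: [5]
LOAD_FAST a → push 4. Stack: [5, 4]
BINARY_OP % → 5 % 4 = 1. Stack: [1]
STORE_FAST q → q=1. Stack: []
LOAD_CONST → push 48. Stack: [48]
STORE_FAST s → s=48. Stack: []
LOAD_FAST q → push 1. Stack: [1]
RETURN_VALUE → return 1.

1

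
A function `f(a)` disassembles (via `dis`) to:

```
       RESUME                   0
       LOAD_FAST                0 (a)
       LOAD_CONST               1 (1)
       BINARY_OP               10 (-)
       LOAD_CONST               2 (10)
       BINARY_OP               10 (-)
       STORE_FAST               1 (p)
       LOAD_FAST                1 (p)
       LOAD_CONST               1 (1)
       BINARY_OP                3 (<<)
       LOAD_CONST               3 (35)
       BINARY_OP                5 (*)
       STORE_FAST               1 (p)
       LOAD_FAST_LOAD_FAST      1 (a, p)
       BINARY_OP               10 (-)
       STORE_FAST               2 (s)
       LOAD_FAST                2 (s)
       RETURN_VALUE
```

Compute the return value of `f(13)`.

LOAD_FAST a → push 13. Stack: [13]
LOAD_CONST → push 1. Stack: [13, 1]
BINARY_OP - → 13 - 1 = 12. Stack: [12]
LOAD_CONST → push 10. Stack: [12, 10]
BINARY_OP - → 12 - 10 = 2. Stack: [2]
STORE_FAST p → p=2. Stack: []
LOAD_FAST p → push 2. Stack: [2]
LOAD_CONST → push 1. Stack: [2, 1]
BINARY_OP << → 2 << 1 = 4. Stack: [4]
LOAD_CONST → push 35. Stack: [4, 35]
BINARY_OP * → 4 * 35 = 140. Stack: [140]
STORE_FAST p → p=140. Stack: []
LOAD_FAST_LOAD_FAST a,p → push 13,140. Stack: [13, 140]
BINARY_OP - → 13 - 140 = -127. Stack: [-127]
STORE_FAST s → s=-127. Stack: []
LOAD_FAST s → push -127. Stack: [-127]
RETURN_VALUE → return -127.

-127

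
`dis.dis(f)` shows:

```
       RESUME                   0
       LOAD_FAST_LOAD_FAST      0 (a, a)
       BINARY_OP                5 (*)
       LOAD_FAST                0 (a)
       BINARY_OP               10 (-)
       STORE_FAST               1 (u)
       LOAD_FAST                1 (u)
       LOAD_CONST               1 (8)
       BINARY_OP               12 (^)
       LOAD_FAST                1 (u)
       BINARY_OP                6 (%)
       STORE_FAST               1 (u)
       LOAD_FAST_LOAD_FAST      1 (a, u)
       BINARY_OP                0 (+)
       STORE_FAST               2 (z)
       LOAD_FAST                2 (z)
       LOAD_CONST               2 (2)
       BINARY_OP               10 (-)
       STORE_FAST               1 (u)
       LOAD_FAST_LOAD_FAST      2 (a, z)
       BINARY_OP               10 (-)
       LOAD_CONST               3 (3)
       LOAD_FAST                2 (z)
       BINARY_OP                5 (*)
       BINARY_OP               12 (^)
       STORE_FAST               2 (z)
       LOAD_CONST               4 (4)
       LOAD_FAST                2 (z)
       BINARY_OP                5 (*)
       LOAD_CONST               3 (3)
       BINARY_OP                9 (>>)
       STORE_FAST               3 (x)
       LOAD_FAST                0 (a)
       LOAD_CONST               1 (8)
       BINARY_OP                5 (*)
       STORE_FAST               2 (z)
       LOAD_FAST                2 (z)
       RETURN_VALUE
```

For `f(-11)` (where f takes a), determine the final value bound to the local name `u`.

-5

LOAD_FAST_LOAD_FAST a,a → push -11,-11. Stack: [-11, -11]
BINARY_OP * → -11 * -11 = 121. Stack: [121]
LOAD_FAST a → push -11. Stack: [121, -11]
BINARY_OP - → 121 - -11 = 132. Stack: [132]
STORE_FAST u → u=132. Stack: []
LOAD_FAST u → push 132. Stack: [132]
LOAD_CONST → push 8. Stack: [132, 8]
BINARY_OP ^ → 132 ^ 8 = 140. Stack: [140]
LOAD_FAST u → push 132. Stack: [140, 132]
BINARY_OP % → 140 % 132 = 8. Stack: [8]
STORE_FAST u → u=8. Stack: []
LOAD_FAST_LOAD_FAST a,u → push -11,8. Stack: [-11, 8]
BINARY_OP + → -11 + 8 = -3. Stack: [-3]
STORE_FAST z → z=-3. Stack: []
LOAD_FAST z → push -3. Stack: [-3]
LOAD_CONST → push 2. Stack: [-3, 2]
BINARY_OP - → -3 - 2 = -5. Stack: [-5]
STORE_FAST u → u=-5. Stack: []
LOAD_FAST_LOAD_FAST a,z → push -11,-3. Stack: [-11, -3]
BINARY_OP - → -11 - -3 = -8. Stack: [-8]
LOAD_CONST → push 3. Stack: [-8, 3]
LOAD_FAST z → push -3. Stack: [-8, 3, -3]
BINARY_OP * → 3 * -3 = -9. Stack: [-8, -9]
BINARY_OP ^ → -8 ^ -9 = 15. Stack: [15]
STORE_FAST z → z=15. Stack: []
LOAD_CONST → push 4. Stack: [4]
LOAD_FAST z → push 15. Stack: [4, 15]
BINARY_OP * → 4 * 15 = 60. Stack: [60]
LOAD_CONST → push 3. Stack: [60, 3]
BINARY_OP >> → 60 >> 3 = 7. Stack: [7]
STORE_FAST x → x=7. Stack: []
LOAD_FAST a → push -11. Stack: [-11]
LOAD_CONST → push 8. Stack: [-11, 8]
BINARY_OP * → -11 * 8 = -88. Stack: [-88]
STORE_FAST z → z=-88. Stack: []
LOAD_FAST z → push -88. Stack: [-88]
RETURN_VALUE → return -88.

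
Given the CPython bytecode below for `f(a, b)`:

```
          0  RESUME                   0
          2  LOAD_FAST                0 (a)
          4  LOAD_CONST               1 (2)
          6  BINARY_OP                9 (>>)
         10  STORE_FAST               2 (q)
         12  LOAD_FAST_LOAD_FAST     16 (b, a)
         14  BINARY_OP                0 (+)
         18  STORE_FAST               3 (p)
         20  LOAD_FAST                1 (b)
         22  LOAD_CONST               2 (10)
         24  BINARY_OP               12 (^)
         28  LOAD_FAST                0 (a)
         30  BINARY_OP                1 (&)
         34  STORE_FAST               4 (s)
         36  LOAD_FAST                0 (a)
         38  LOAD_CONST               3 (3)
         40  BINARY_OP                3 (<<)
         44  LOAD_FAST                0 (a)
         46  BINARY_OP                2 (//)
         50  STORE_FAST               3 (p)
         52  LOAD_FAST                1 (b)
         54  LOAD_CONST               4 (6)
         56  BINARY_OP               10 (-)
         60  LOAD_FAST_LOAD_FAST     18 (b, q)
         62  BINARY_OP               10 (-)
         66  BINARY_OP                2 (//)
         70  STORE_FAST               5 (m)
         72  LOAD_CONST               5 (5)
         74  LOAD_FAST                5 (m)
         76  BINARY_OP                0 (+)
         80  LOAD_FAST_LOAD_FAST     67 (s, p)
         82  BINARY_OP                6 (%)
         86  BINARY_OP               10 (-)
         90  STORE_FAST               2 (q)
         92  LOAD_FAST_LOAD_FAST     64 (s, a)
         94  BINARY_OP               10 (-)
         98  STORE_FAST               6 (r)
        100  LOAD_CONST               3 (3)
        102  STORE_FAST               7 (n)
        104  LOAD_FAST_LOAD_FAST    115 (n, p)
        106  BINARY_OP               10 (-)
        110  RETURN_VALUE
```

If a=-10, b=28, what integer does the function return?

LOAD_FAST a → push -10. Stack: [-10]
LOAD_CONST → push 2. Stack: [-10, 2]
BINARY_OP >> → -10 >> 2 = -3. Stack: [-3]
STORE_FAST q → q=-3. Stack: []
LOAD_FAST_LOAD_FAST b,a → push 28,-10. Stack: [28, -10]
BINARY_OP + → 28 + -10 = 18. Stack: [18]
STORE_FAST p → p=18. Stack: []
LOAD_FAST b → push 28. Stack: [28]
LOAD_CONST → push 10. Stack: [28, 10]
BINARY_OP ^ → 28 ^ 10 = 22. Stack: [22]
LOAD_FAST a → push -10. Stack: [22, -10]
BINARY_OP & → 22 & -10 = 22. Stack: [22]
STORE_FAST s → s=22. Stack: []
LOAD_FAST a → push -10. Stack: [-10]
LOAD_CONST → push 3. Stack: [-10, 3]
BINARY_OP << → -10 << 3 = -80. Stack: [-80]
LOAD_FAST a → push -10. Stack: [-80, -10]
BINARY_OP // → -80 // -10 = 8. Stack: [8]
STORE_FAST p → p=8. Stack: []
LOAD_FAST b → push 28. Stack: [28]
LOAD_CONST → push 6. Stack: [28, 6]
BINARY_OP - → 28 - 6 = 22. Stack: [22]
LOAD_FAST_LOAD_FAST b,q → push 28,-3. Stack: [22, 28, -3]
BINARY_OP - → 28 - -3 = 31. Stack: [22, 31]
BINARY_OP // → 22 // 31 = 0. Stack: [0]
STORE_FAST m → m=0. Stack: []
LOAD_CONST → push 5. Stack: [5]
LOAD_FAST m → push 0. Stack: [5, 0]
BINARY_OP + → 5 + 0 = 5. Stack: [5]
LOAD_FAST_LOAD_FAST s,p → push 22,8. Stack: [5, 22, 8]
BINARY_OP % → 22 % 8 = 6. Stack: [5, 6]
BINARY_OP - → 5 - 6 = -1. Stack: [-1]
STORE_FAST q → q=-1. Stack: []
LOAD_FAST_LOAD_FAST s,a → push 22,-10. Stack: [22, -10]
BINARY_OP - → 22 - -10 = 32. Stack: [32]
STORE_FAST r → r=32. Stack: []
LOAD_CONST → push 3. Stack: [3]
STORE_FAST n → n=3. Stack: []
LOAD_FAST_LOAD_FAST n,p → push 3,8. Stack: [3, 8]
BINARY_OP - → 3 - 8 = -5. Stack: [-5]
RETURN_VALUE → return -5.

-5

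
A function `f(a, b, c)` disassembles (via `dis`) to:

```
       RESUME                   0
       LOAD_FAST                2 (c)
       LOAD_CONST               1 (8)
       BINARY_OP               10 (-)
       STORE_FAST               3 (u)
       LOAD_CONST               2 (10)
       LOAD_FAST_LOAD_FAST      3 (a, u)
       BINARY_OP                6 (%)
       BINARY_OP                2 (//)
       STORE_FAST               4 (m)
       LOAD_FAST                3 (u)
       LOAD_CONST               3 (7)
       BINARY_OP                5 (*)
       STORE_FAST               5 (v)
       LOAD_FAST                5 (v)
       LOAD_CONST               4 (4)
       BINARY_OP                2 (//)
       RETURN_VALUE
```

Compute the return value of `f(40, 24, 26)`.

31

LOAD_FAST c → push 26. Stack: [26]
LOAD_CONST → push 8. Stack: [26, 8]
BINARY_OP - → 26 - 8 = 18. Stack: [18]
STORE_FAST u → u=18. Stack: []
LOAD_CONST → push 10. Stack: [10]
LOAD_FAST_LOAD_FAST a,u → push 40,18. Stack: [10, 40, 18]
BINARY_OP % → 40 % 18 = 4. Stack: [10, 4]
BINARY_OP // → 10 // 4 = 2. Stack: [2]
STORE_FAST m → m=2. Stack: []
LOAD_FAST u → push 18. Stack: [18]
LOAD_CONST → push 7. Stack: [18, 7]
BINARY_OP * → 18 * 7 = 126. Stack: [126]
STORE_FAST v → v=126. Stack: []
LOAD_FAST v → push 126. Stack: [126]
LOAD_CONST → push 4. Stack: [126, 4]
BINARY_OP // → 126 // 4 = 31. Stack: [31]
RETURN_VALUE → return 31.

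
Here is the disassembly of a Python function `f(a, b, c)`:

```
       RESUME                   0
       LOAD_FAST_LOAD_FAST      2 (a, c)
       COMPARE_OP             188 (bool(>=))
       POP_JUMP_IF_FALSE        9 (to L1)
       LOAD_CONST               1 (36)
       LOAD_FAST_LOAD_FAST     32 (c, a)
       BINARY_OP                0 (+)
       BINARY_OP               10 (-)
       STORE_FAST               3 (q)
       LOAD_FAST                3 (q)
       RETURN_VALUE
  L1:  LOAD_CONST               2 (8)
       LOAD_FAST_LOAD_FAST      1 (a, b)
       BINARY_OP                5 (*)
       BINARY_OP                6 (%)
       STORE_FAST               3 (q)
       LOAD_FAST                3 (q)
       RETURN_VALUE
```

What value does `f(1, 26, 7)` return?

LOAD_FAST_LOAD_FAST a,c → push 1,7. Stack: [1, 7]
COMPARE_OP bool(>=) → 1 vs 7 = False. Stack: [False]
POP_JUMP_IF_FALSE → pop False; jump. Stack: []
LOAD_CONST → push 8. Stack: [8]
LOAD_FAST_LOAD_FAST a,b → push 1,26. Stack: [8, 1, 26]
BINARY_OP * → 1 * 26 = 26. Stack: [8, 26]
BINARY_OP % → 8 % 26 = 8. Stack: [8]
STORE_FAST q → q=8. Stack: []
LOAD_FAST q → push 8. Stack: [8]
RETURN_VALUE → return 8.

8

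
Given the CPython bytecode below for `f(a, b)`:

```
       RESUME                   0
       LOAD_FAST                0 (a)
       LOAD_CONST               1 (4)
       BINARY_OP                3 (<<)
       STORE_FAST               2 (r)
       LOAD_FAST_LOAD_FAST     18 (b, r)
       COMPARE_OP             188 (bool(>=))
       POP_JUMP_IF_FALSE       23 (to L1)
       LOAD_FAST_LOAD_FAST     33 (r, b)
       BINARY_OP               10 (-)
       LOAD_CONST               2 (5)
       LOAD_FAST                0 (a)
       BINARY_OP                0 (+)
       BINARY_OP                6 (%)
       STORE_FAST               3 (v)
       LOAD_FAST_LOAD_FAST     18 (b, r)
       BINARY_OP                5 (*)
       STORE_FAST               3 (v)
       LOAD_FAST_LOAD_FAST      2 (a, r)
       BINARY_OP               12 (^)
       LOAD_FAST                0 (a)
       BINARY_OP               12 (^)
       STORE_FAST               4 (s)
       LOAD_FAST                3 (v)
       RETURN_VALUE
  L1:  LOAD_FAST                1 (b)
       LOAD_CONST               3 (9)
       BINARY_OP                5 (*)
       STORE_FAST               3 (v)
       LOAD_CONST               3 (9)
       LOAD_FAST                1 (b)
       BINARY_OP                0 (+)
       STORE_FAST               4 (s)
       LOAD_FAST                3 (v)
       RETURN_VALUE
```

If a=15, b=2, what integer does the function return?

18

LOAD_FAST a → push 15. Stack: [15]
LOAD_CONST → push 4. Stack: [15, 4]
BINARY_OP << → 15 << 4 = 240. Stack: [240]
STORE_FAST r → r=240. Stack: []
LOAD_FAST_LOAD_FAST b,r → push 2,240. Stack: [2, 240]
COMPARE_OP bool(>=) → 2 vs 240 = False. Stack: [False]
POP_JUMP_IF_FALSE → pop False; jump. Stack: []
LOAD_FAST b → push 2. Stack: [2]
LOAD_CONST → push 9. Stack: [2, 9]
BINARY_OP * → 2 * 9 = 18. Stack: [18]
STORE_FAST v → v=18. Stack: []
LOAD_CONST → push 9. Stack: [9]
LOAD_FAST b → push 2. Stack: [9, 2]
BINARY_OP + → 9 + 2 = 11. Stack: [11]
STORE_FAST s → s=11. Stack: []
LOAD_FAST v → push 18. Stack: [18]
RETURN_VALUE → return 18.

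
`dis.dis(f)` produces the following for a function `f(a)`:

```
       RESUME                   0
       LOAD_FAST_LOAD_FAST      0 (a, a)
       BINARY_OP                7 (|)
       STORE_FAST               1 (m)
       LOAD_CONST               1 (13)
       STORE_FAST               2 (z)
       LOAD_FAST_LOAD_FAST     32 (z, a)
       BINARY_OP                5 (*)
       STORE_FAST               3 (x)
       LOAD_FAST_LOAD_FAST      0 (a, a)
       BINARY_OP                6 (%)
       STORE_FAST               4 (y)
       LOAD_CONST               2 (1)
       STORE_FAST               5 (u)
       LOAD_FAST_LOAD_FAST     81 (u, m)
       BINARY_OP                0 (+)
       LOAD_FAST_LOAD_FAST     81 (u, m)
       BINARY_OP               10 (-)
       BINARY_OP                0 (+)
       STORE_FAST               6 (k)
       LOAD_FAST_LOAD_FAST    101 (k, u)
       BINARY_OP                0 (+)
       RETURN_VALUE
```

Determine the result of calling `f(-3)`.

LOAD_FAST_LOAD_FAST a,a → push -3,-3. Stack: [-3, -3]
BINARY_OP | → -3 | -3 = -3. Stack: [-3]
STORE_FAST m → m=-3. Stack: []
LOAD_CONST → push 13. Stack: [13]
STORE_FAST z → z=13. Stack: []
LOAD_FAST_LOAD_FAST z,a → push 13,-3. Stack: [13, -3]
BINARY_OP * → 13 * -3 = -39. Stack: [-39]
STORE_FAST x → x=-39. Stack: []
LOAD_FAST_LOAD_FAST a,a → push -3,-3. Stack: [-3, -3]
BINARY_OP % → -3 % -3 = 0. Stack: [0]
STORE_FAST y → y=0. Stack: []
LOAD_CONST → push 1. Stack: [1]
STORE_FAST u → u=1. Stack: []
LOAD_FAST_LOAD_FAST u,m → push 1,-3. Stack: [1, -3]
BINARY_OP + → 1 + -3 = -2. Stack: [-2]
LOAD_FAST_LOAD_FAST u,m → push 1,-3. Stack: [-2, 1, -3]
BINARY_OP - → 1 - -3 = 4. Stack: [-2, 4]
BINARY_OP + → -2 + 4 = 2. Stack: [2]
STORE_FAST k → k=2. Stack: []
LOAD_FAST_LOAD_FAST k,u → push 2,1. Stack: [2, 1]
BINARY_OP + → 2 + 1 = 3. Stack: [3]
RETURN_VALUE → return 3.

3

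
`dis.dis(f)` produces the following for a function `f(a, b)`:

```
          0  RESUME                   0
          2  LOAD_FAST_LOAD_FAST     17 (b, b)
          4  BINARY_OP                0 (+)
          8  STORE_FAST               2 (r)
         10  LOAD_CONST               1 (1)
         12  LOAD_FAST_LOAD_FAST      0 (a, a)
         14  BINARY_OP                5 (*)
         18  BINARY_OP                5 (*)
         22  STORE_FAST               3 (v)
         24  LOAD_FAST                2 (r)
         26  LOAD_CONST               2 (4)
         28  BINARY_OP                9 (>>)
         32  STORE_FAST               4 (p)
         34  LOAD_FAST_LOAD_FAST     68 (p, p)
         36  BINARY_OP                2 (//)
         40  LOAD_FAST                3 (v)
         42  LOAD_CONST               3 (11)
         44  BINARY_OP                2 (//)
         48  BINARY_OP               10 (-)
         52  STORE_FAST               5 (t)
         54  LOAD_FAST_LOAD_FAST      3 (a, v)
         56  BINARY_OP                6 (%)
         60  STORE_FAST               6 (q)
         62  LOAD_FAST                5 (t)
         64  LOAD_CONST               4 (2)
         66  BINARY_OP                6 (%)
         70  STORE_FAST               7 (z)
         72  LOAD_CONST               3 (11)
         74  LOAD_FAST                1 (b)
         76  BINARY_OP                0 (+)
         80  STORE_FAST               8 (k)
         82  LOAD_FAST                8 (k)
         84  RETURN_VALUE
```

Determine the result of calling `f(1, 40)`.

51

LOAD_FAST_LOAD_FAST b,b → push 40,40. Stack: [40, 40]
BINARY_OP + → 40 + 40 = 80. Stack: [80]
STORE_FAST r → r=80. Stack: []
LOAD_CONST → push 1. Stack: [1]
LOAD_FAST_LOAD_FAST a,a → push 1,1. Stack: [1, 1, 1]
BINARY_OP * → 1 * 1 = 1. Stack: [1, 1]
BINARY_OP * → 1 * 1 = 1. Stack: [1]
STORE_FAST v → v=1. Stack: []
LOAD_FAST r → push 80. Stack: [80]
LOAD_CONST → push 4. Stack: [80, 4]
BINARY_OP >> → 80 >> 4 = 5. Stack: [5]
STORE_FAST p → p=5. Stack: []
LOAD_FAST_LOAD_FAST p,p → push 5,5. Stack: [5, 5]
BINARY_OP // → 5 // 5 = 1. Stack: [1]
LOAD_FAST v → push 1. Stack: [1, 1]
LOAD_CONST → push 11. Stack: [1, 1, 11]
BINARY_OP // → 1 // 11 = 0. Stack: [1, 0]
BINARY_OP - → 1 - 0 = 1. Stack: [1]
STORE_FAST t → t=1. Stack: []
LOAD_FAST_LOAD_FAST a,v → push 1,1. Stack: [1, 1]
BINARY_OP % → 1 % 1 = 0. Stack: [0]
STORE_FAST q → q=0. Stack: []
LOAD_FAST t → push 1. Stack: [1]
LOAD_CONST → push 2. Stack: [1, 2]
BINARY_OP % → 1 % 2 = 1. Stack: [1]
STORE_FAST z → z=1. Stack: []
LOAD_CONST → push 11. Stack: [11]
LOAD_FAST b → push 40. Stack: [11, 40]
BINARY_OP + → 11 + 40 = 51. Stack: [51]
STORE_FAST k → k=51. Stack: []
LOAD_FAST k → push 51. Stack: [51]
RETURN_VALUE → return 51.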